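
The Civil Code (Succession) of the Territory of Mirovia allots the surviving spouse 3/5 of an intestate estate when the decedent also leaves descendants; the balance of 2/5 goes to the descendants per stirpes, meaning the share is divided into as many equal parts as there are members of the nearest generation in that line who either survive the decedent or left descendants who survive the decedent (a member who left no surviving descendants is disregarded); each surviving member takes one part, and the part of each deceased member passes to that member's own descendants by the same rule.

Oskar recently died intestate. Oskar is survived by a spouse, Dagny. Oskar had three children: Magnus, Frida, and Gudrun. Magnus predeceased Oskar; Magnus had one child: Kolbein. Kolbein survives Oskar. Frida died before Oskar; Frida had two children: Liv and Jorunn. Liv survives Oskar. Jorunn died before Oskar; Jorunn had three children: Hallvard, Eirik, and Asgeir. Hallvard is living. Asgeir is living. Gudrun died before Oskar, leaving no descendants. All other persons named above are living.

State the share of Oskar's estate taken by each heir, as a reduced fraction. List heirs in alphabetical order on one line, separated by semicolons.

Dagny, as surviving spouse, takes 3/5.
The remaining 2/5 passes to Oskar's descendants per stirpes.
Gudrun left no surviving issue, so that branch lapses and is disregarded.
The 2/5 is divided into 2 equal shares of 1/5 among Magnus, Frida.
Magnus predeceased; the 1/5 allotted to Magnus's branch passes to Magnus's issue by representation.
Kolbein is the sole taker at this level and receives the full 1/5.
Frida predeceased; the 1/5 allotted to Frida's branch passes to Frida's issue by representation.
The 1/5 is divided into 2 equal shares of 1/10 among Liv, Jorunn.
Liv is living and takes 1/10.
Jorunn predeceased; the 1/10 allotted to Jorunn's branch passes to Jorunn's issue by representation.
The 1/10 is divided into 3 equal shares of 1/30 among Hallvard, Eirik, Asgeir.
Hallvard is living and takes 1/30.
Eirik is living and takes 1/30.
Asgeir is living and takes 1/30.

Asgeir 1/30; Dagny 3/5; Eirik 1/30; Hallvard 1/30; Kolbein 1/5; Liv 1/10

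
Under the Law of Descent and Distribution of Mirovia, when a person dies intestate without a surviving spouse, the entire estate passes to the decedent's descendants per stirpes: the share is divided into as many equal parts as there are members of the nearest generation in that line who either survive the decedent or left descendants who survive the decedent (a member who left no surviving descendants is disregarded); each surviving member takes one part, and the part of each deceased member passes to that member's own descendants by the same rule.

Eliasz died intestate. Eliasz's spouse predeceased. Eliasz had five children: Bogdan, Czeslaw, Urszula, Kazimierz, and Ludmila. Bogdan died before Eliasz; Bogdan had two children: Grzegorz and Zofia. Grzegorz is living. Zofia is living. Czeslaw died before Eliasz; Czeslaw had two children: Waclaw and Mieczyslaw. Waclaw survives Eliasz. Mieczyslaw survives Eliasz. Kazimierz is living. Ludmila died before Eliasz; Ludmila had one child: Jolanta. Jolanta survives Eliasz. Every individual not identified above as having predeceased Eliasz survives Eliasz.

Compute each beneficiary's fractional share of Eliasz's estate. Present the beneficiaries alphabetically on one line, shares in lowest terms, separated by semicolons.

Grzegorz 1/10; Jolanta 1/5; Kazimierz 1/5; Mieczyslaw 1/10; Urszula 1/5; Waclaw 1/10; Zofia 1/10

There is no surviving spouse, so the entire estate passes to Eliasz's descendants per stirpes.
The estate is divided into 5 equal shares of 1/5 among Bogdan, Czeslaw, Urszula, Kazimierz, Ludmila.
Bogdan predeceased; the 1/5 allotted to Bogdan's branch passes to Bogdan's issue by representation.
The 1/5 is divided into 2 equal shares of 1/10 among Grzegorz, Zofia.
Grzegorz is living and takes 1/10.
Zofia is living and takes 1/10.
Czeslaw predeceased; the 1/5 allotted to Czeslaw's branch passes to Czeslaw's issue by representation.
The 1/5 is divided into 2 equal shares of 1/10 among Waclaw, Mieczyslaw.
Waclaw is living and takes 1/10.
Mieczyslaw is living and takes 1/10.
Urszula is living and takes 1/5.
Kazimierz is living and takes 1/5.
Ludmila predeceased; the 1/5 allotted to Ludmila's branch passes to Ludmila's issue by representation.
Jolanta is the sole taker at this level and receives the full 1/5.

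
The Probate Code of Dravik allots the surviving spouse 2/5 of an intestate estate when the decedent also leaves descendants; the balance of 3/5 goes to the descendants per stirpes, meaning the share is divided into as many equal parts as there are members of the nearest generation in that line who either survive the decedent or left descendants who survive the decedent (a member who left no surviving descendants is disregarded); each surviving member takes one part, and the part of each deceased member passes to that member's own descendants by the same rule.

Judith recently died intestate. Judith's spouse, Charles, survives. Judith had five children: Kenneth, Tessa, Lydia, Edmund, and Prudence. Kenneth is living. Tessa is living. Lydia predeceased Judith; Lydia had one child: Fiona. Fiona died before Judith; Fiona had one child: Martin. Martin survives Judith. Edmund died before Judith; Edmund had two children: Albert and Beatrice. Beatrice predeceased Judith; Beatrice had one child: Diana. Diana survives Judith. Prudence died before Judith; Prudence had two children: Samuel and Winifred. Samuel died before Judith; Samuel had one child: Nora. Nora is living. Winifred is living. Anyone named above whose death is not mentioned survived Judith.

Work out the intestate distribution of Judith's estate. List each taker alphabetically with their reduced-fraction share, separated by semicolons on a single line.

Charles, as surviving spouse, takes 2/5.
The remaining 3/5 passes to Judith's descendants per stirpes.
The 3/5 is divided into 5 equal shares of 3/25 among Kenneth, Tessa, Lydia, Edmund, Prudence.
Kenneth is living and takes 3/25.
Tessa is living and takes 3/25.
Lydia predeceased; the 3/25 allotted to Lydia's branch passes to Lydia's issue by representation.
Fiona's line is the sole branch at this level, so the full 3/25 passes to Fiona's issue by representation.
Martin is the sole taker at this level and receives the full 3/25.
Edmund predeceased; the 3/25 allotted to Edmund's branch passes to Edmund's issue by representation.
The 3/25 is divided into 2 equal shares of 3/50 among Albert, Beatrice.
Albert is living and takes 3/50.
Beatrice predeceased; the 3/50 allotted to Beatrice's branch passes to Beatrice's issue by representation.
Diana is the sole taker at this level and receives the full 3/50.
Prudence predeceased; the 3/25 allotted to Prudence's branch passes to Prudence's issue by representation.
The 3/25 is divided into 2 equal shares of 3/50 among Samuel, Winifred.
Samuel predeceased; the 3/50 allotted to Samuel's branch passes to Samuel's issue by representation.
Nora is the sole taker at this level and receives the full 3/50.
Winifred is living and takes 3/50.

Albert 3/50; Charles 2/5; Diana 3/50; Kenneth 3/25; Martin 3/25; Nora 3/50; Tessa 3/25; Winifred 3/50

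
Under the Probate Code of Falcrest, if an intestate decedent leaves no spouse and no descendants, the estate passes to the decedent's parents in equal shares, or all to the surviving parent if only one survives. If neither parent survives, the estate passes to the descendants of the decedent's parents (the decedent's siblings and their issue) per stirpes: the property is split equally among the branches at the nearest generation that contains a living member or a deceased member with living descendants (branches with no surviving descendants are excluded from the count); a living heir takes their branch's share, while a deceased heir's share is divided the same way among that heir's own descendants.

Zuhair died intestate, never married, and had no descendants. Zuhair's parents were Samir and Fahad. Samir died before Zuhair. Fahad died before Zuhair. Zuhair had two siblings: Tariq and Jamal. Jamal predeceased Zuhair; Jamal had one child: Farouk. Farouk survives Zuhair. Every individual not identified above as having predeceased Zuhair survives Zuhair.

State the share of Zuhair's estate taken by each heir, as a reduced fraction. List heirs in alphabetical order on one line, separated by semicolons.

Neither parent survives and there are no descendants, so the estate passes to Zuhair's siblings and their issue per stirpes.
The estate is divided into 2 equal shares of 1/2 among Tariq, Jamal.
Tariq is living and takes 1/2.
Jamal predeceased; the 1/2 allotted to Jamal's branch passes to Jamal's issue by representation.
Farouk is the sole taker at this level and receives the full 1/2.

Farouk 1/2; Tariq 1/2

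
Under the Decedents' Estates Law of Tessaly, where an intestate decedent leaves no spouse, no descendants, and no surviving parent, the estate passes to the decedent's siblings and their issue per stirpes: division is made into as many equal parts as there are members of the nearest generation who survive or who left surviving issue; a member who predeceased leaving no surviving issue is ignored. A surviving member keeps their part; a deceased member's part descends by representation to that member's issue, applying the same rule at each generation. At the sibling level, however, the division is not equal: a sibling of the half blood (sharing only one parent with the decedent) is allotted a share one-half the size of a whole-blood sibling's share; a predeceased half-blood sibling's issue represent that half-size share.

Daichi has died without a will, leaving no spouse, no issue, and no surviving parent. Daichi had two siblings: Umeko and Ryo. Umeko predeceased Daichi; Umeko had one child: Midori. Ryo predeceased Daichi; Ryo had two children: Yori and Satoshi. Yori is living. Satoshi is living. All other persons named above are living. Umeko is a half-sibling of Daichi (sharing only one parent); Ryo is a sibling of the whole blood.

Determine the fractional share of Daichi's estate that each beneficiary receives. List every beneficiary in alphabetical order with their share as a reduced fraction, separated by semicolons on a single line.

Midori 1/3; Satoshi 1/3; Yori 1/3

No spouse, descendants, or parent survives, so the estate passes to Daichi's siblings per stirpes.
Half-blood siblings count for one-half the weight of whole-blood siblings at the initial division.
Dividing 1 in proportion to weights (total weight 3/2): Umeko (weight 1/2) → 1/3; Ryo (weight 1) → 2/3.
Umeko predeceased; the 1/3 allotted to Umeko's branch passes to Umeko's issue by representation.
Midori is the sole taker at this level and receives the full 1/3.
Ryo predeceased; the 2/3 allotted to Ryo's branch passes to Ryo's issue by representation.
The 2/3 is divided into 2 equal shares of 1/3 among Yori, Satoshi.
Yori is living and takes 1/3.
Satoshi is living and takes 1/3.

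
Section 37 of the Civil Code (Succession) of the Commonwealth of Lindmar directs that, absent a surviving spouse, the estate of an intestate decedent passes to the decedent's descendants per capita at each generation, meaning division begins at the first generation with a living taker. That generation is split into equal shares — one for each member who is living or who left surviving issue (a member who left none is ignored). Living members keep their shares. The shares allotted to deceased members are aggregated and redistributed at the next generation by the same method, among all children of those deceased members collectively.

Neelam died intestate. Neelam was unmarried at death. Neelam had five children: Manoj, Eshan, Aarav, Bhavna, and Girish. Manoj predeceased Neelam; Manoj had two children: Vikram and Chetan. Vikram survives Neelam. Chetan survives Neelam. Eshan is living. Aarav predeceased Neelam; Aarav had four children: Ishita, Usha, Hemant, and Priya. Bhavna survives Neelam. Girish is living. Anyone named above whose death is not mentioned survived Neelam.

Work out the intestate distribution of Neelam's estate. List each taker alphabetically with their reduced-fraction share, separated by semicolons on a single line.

There is no surviving spouse, so the entire estate passes to Neelam's descendants per capita at each generation.
At generation 1 (Manoj, Eshan, Aarav, Bhavna, Girish) there are 5 shares of (1)/5 = 1/5 each.
Living: Eshan, Bhavna, and Girish — each takes 1/5.
Deceased: Manoj and Aarav. Their combined 2/5 is pooled and carried to generation 2.
At generation 2 (Vikram, Chetan, Ishita, Usha, Hemant, Priya) there are 6 shares of (2/5)/6 = 1/15 each.
Living: Vikram, Chetan, Ishita, Usha, Hemant, and Priya — each takes 1/15.

Bhavna 1/5; Chetan 1/15; Eshan 1/5; Girish 1/5; Hemant 1/15; Ishita 1/15; Priya 1/15; Usha 1/15; Vikram 1/15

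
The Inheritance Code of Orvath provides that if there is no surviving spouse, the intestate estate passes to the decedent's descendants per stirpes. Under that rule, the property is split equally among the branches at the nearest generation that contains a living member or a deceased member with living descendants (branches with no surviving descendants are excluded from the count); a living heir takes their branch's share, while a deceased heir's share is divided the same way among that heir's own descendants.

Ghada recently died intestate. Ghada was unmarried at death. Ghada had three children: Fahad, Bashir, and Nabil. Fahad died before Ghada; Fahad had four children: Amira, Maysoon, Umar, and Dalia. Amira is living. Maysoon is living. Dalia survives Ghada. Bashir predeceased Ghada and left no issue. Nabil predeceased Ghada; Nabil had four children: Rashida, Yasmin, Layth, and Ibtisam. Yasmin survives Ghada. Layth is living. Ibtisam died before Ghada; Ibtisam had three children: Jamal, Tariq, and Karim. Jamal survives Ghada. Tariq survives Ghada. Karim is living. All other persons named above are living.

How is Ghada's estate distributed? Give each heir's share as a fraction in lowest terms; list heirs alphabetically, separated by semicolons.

Amira 1/8; Dalia 1/8; Jamal 1/24; Karim 1/24; Layth 1/8; Maysoon 1/8; Rashida 1/8; Tariq 1/24; Umar 1/8; Yasmin 1/8

There is no surviving spouse, so the entire estate passes to Ghada's descendants per stirpes.
Bashir left no surviving issue, so that branch lapses and is disregarded.
The estate is divided into 2 equal shares of 1/2 among Fahad, Nabil.
Fahad predeceased; the 1/2 allotted to Fahad's branch passes to Fahad's issue by representation.
The 1/2 is divided into 4 equal shares of 1/8 among Amira, Maysoon, Umar, Dalia.
Amira is living and takes 1/8.
Maysoon is living and takes 1/8.
Umar is living and takes 1/8.
Dalia is living and takes 1/8.
Nabil predeceased; the 1/2 allotted to Nabil's branch passes to Nabil's issue by representation.
The 1/2 is divided into 4 equal shares of 1/8 among Rashida, Yasmin, Layth, Ibtisam.
Rashida is living and takes 1/8.
Yasmin is living and takes 1/8.
Layth is living and takes 1/8.
Ibtisam predeceased; the 1/8 allotted to Ibtisam's branch passes to Ibtisam's issue by representation.
The 1/8 is divided into 3 equal shares of 1/24 among Jamal, Tariq, Karim.
Jamal is living and takes 1/24.
Tariq is living and takes 1/24.
Karim is living and takes 1/24.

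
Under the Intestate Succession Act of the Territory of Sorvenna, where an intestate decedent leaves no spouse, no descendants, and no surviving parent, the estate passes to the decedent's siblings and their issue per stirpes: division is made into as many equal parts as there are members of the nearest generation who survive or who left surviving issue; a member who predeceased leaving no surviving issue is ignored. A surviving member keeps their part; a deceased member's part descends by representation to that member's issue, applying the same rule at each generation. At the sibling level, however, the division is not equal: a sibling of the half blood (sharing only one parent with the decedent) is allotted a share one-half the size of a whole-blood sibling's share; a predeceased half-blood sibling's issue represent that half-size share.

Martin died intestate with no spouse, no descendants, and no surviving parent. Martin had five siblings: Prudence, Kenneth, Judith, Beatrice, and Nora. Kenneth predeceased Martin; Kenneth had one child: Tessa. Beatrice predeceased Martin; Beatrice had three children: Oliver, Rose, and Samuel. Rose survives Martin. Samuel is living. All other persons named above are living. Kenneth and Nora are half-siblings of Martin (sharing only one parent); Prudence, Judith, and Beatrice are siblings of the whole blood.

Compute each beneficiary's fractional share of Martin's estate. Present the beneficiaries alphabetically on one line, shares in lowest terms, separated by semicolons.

No spouse, descendants, or parent survives, so the estate passes to Martin's siblings per stirpes.
Half-blood siblings count for one-half the weight of whole-blood siblings at the initial division.
Dividing 1 in proportion to weights (total weight 4): Prudence (weight 1) → 1/4; Kenneth (weight 1/2) → 1/8; Judith (weight 1) → 1/4; Beatrice (weight 1) → 1/4; Nora (weight 1/2) → 1/8.
Prudence is living and takes 1/4.
Kenneth predeceased; the 1/8 allotted to Kenneth's branch passes to Kenneth's issue by representation.
Tessa is the sole taker at this level and receives the full 1/8.
Judith is living and takes 1/4.
Beatrice predeceased; the 1/4 allotted to Beatrice's branch passes to Beatrice's issue by representation.
The 1/4 is divided into 3 equal shares of 1/12 among Oliver, Rose, Samuel.
Oliver is living and takes 1/12.
Rose is living and takes 1/12.
Samuel is living and takes 1/12.
Nora is living and takes 1/8.

Judith 1/4; Nora 1/8; Oliver 1/12; Prudence 1/4; Rose 1/12; Samuel 1/12; Tessa 1/8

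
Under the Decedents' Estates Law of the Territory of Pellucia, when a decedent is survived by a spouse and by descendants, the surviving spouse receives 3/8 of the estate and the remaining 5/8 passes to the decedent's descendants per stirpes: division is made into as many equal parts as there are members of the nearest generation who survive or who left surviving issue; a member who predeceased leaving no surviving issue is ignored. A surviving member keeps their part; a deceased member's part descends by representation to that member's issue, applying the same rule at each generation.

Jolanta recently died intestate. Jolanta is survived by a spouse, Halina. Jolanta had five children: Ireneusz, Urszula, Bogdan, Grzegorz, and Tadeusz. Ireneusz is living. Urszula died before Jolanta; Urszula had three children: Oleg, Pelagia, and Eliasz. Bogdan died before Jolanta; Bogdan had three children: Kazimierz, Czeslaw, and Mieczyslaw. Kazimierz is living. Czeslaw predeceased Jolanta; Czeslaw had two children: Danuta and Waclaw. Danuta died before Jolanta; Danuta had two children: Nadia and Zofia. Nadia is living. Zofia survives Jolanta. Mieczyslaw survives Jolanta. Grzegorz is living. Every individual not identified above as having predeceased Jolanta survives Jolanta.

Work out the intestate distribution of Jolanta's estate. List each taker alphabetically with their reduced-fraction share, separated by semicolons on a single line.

Halina, as surviving spouse, takes 3/8.
The remaining 5/8 passes to Jolanta's descendants per stirpes.
The 5/8 is divided into 5 equal shares of 1/8 among Ireneusz, Urszula, Bogdan, Grzegorz, Tadeusz.
Ireneusz is living and takes 1/8.
Urszula predeceased; the 1/8 allotted to Urszula's branch passes to Urszula's issue by representation.
The 1/8 is divided into 3 equal shares of 1/24 among Oleg, Pelagia, Eliasz.
Oleg is living and takes 1/24.
Pelagia is living and takes 1/24.
Eliasz is living and takes 1/24.
Bogdan predeceased; the 1/8 allotted to Bogdan's branch passes to Bogdan's issue by representation.
The 1/8 is divided into 3 equal shares of 1/24 among Kazimierz, Czeslaw, Mieczyslaw.
Kazimierz is living and takes 1/24.
Czeslaw predeceased; the 1/24 allotted to Czeslaw's branch passes to Czeslaw's issue by representation.
The 1/24 is divided into 2 equal shares of 1/48 among Danuta, Waclaw.
Danuta predeceased; the 1/48 allotted to Danuta's branch passes to Danuta's issue by representation.
The 1/48 is divided into 2 equal shares of 1/96 among Nadia, Zofia.
Nadia is living and takes 1/96.
Zofia is living and takes 1/96.
Waclaw is living and takes 1/48.
Mieczyslaw is living and takes 1/24.
Grzegorz is living and takes 1/8.
Tadeusz is living and takes 1/8.

Eliasz 1/24; Grzegorz 1/8; Halina 3/8; Ireneusz 1/8; Kazimierz 1/24; Mieczyslaw 1/24; Nadia 1/96; Oleg 1/24; Pelagia 1/24; Tadeusz 1/8; Waclaw 1/48; Zofia 1/96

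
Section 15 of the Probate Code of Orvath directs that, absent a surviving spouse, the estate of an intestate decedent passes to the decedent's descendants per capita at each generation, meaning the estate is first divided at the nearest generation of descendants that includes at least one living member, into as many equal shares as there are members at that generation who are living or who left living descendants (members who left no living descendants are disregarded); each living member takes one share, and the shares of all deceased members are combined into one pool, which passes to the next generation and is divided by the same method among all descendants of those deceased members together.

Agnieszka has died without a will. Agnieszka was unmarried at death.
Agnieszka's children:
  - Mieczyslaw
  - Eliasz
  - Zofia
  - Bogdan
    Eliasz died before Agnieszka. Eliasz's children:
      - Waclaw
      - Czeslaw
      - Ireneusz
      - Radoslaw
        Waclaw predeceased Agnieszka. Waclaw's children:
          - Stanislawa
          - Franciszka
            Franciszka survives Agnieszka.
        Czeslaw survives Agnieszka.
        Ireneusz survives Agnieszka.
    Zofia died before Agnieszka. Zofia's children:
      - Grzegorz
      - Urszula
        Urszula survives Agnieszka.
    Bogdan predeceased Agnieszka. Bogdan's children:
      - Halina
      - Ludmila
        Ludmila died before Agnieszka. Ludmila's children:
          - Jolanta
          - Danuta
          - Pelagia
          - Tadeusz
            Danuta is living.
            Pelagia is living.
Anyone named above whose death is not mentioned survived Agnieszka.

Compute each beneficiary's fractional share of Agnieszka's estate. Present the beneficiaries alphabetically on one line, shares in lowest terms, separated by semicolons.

Czeslaw 3/32; Danuta 1/32; Franciszka 1/32; Grzegorz 3/32; Halina 3/32; Ireneusz 3/32; Jolanta 1/32; Mieczyslaw 1/4; Pelagia 1/32; Radoslaw 3/32; Stanislawa 1/32; Tadeusz 1/32; Urszula 3/32

There is no surviving spouse, so the entire estate passes to Agnieszka's descendants per capita at each generation.
At generation 1 (Mieczyslaw, Eliasz, Zofia, Bogdan) there are 4 shares of (1)/4 = 1/4 each.
Living: Mieczyslaw — each takes 1/4.
Deceased: Eliasz, Zofia, and Bogdan. Their combined 3/4 is pooled and carried to generation 2.
At generation 2 (Waclaw, Czeslaw, Ireneusz, Radoslaw, Grzegorz, Urszula, Halina, Ludmila) there are 8 shares of (3/4)/8 = 3/32 each.
Living: Czeslaw, Ireneusz, Radoslaw, Grzegorz, Urszula, and Halina — each takes 3/32.
Deceased: Waclaw and Ludmila. Their combined 3/16 is pooled and carried to generation 3.
At generation 3 (Stanislawa, Franciszka, Jolanta, Danuta, Pelagia, Tadeusz) there are 6 shares of (3/16)/6 = 1/32 each.
Living: Stanislawa, Franciszka, Jolanta, Danuta, Pelagia, and Tadeusz — each takes 1/32.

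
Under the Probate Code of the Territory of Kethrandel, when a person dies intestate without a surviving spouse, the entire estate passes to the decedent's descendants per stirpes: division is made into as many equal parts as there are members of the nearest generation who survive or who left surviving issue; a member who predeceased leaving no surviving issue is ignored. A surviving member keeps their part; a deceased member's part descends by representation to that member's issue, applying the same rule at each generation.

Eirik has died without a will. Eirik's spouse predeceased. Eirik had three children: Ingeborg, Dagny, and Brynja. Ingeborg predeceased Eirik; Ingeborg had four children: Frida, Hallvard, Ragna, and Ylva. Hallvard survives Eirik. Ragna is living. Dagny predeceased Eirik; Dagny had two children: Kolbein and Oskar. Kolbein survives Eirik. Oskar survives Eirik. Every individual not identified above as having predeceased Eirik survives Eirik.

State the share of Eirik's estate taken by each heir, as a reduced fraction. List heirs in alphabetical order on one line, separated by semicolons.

There is no surviving spouse, so the entire estate passes to Eirik's descendants per stirpes.
The estate is divided into 3 equal shares of 1/3 among Ingeborg, Dagny, Brynja.
Ingeborg predeceased; the 1/3 allotted to Ingeborg's branch passes to Ingeborg's issue by representation.
The 1/3 is divided into 4 equal shares of 1/12 among Frida, Hallvard, Ragna, Ylva.
Frida is living and takes 1/12.
Hallvard is living and takes 1/12.
Ragna is living and takes 1/12.
Ylva is living and takes 1/12.
Dagny predeceased; the 1/3 allotted to Dagny's branch passes to Dagny's issue by representation.
The 1/3 is divided into 2 equal shares of 1/6 among Kolbein, Oskar.
Kolbein is living and takes 1/6.
Oskar is living and takes 1/6.
Brynja is living and takes 1/3.

Brynja 1/3; Frida 1/12; Hallvard 1/12; Kolbein 1/6; Oskar 1/6; Ragna 1/12; Ylva 1/12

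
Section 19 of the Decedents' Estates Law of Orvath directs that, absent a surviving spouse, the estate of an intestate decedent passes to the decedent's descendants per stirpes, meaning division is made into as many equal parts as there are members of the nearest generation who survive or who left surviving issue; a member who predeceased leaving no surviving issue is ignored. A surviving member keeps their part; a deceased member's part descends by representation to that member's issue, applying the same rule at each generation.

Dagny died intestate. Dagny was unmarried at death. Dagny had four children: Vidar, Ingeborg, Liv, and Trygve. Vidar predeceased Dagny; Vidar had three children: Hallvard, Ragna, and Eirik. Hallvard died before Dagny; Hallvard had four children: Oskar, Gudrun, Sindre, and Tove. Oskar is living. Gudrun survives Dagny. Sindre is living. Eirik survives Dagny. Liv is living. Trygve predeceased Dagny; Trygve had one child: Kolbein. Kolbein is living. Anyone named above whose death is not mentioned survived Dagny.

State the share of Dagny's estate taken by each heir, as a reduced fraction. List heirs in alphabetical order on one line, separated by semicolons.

There is no surviving spouse, so the entire estate passes to Dagny's descendants per stirpes.
The estate is divided into 4 equal shares of 1/4 among Vidar, Ingeborg, Liv, Trygve.
Vidar predeceased; the 1/4 allotted to Vidar's branch passes to Vidar's issue by representation.
The 1/4 is divided into 3 equal shares of 1/12 among Hallvard, Ragna, Eirik.
Hallvard predeceased; the 1/12 allotted to Hallvard's branch passes to Hallvard's issue by representation.
The 1/12 is divided into 4 equal shares of 1/48 among Oskar, Gudrun, Sindre, Tove.
Oskar is living and takes 1/48.
Gudrun is living and takes 1/48.
Sindre is living and takes 1/48.
Tove is living and takes 1/48.
Ragna is living and takes 1/12.
Eirik is living and takes 1/12.
Ingeborg is living and takes 1/4.
Liv is living and takes 1/4.
Trygve predeceased; the 1/4 allotted to Trygve's branch passes to Trygve's issue by representation.
Kolbein is the sole taker at this level and receives the full 1/4.

Eirik 1/12; Gudrun 1/48; Ingeborg 1/4; Kolbein 1/4; Liv 1/4; Oskar 1/48; Ragna 1/12; Sindre 1/48; Tove 1/48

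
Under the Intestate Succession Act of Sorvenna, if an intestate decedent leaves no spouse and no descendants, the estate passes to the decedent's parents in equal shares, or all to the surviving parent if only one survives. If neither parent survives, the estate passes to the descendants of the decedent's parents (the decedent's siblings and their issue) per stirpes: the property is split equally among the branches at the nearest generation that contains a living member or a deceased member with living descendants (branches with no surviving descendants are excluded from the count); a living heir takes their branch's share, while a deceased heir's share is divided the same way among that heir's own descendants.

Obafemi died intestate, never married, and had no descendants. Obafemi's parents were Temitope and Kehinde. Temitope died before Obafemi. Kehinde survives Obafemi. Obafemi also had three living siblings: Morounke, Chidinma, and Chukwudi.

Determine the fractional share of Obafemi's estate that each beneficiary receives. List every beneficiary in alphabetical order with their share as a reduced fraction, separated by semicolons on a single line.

Only one parent, Kehinde, survives, so Kehinde takes the entire estate. The siblings take nothing because a surviving parent has priority.

Kehinde 1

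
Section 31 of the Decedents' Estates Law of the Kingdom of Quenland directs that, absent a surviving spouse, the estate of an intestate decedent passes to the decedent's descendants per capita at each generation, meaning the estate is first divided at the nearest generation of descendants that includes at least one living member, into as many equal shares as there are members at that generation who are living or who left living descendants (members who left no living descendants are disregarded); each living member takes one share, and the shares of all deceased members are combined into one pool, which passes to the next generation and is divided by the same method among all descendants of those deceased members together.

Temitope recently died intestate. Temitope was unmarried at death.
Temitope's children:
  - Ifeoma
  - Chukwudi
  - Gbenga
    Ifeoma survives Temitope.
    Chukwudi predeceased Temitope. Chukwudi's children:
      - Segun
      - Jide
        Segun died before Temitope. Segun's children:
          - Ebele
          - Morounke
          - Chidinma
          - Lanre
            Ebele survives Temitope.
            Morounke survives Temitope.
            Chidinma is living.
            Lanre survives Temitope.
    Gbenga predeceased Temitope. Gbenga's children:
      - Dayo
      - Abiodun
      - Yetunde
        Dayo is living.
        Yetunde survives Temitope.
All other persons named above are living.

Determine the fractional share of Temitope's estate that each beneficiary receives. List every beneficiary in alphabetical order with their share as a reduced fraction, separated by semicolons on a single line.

There is no surviving spouse, so the entire estate passes to Temitope's descendants per capita at each generation.
At generation 1 (Ifeoma, Chukwudi, Gbenga) there are 3 shares of (1)/3 = 1/3 each.
Living: Ifeoma — each takes 1/3.
Deceased: Chukwudi and Gbenga. Their combined 2/3 is pooled and carried to generation 2.
At generation 2 (Segun, Jide, Dayo, Abiodun, Yetunde) there are 5 shares of (2/3)/5 = 2/15 each.
Living: Jide, Dayo, Abiodun, and Yetunde — each takes 2/15.
Deceased: Segun. That 2/15 share is carried to generation 3.
At generation 3 (Ebele, Morounke, Chidinma, Lanre) there are 4 shares of (2/15)/4 = 1/30 each.
Living: Ebele, Morounke, Chidinma, and Lanre — each takes 1/30.

Abiodun 2/15; Chidinma 1/30; Dayo 2/15; Ebele 1/30; Ifeoma 1/3; Jide 2/15; Lanre 1/30; Morounke 1/30; Yetunde 2/15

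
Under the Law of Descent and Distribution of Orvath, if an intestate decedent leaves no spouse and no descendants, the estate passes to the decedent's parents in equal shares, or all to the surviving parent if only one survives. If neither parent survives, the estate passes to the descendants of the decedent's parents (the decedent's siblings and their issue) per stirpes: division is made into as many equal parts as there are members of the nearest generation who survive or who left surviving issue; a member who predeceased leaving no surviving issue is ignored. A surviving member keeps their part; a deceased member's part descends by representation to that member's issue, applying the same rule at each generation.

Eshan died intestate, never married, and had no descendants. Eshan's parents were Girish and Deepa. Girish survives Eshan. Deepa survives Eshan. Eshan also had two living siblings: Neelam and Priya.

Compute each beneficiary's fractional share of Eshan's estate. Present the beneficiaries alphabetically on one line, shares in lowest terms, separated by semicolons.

Deepa 1/2; Girish 1/2

Both parents survive, so Girish and Deepa each take 1/2. The siblings take nothing because a surviving parent has priority.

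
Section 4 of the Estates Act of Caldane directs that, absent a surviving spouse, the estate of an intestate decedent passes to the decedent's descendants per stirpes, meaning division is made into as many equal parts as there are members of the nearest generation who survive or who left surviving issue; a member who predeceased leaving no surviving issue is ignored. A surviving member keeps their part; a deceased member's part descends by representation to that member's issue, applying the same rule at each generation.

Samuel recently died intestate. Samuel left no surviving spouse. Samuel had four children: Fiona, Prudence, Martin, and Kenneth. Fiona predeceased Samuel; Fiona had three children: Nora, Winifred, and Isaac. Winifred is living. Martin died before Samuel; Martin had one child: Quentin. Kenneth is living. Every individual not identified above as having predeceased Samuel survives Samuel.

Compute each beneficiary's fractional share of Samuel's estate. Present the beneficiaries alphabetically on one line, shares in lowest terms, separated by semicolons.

There is no surviving spouse, so the entire estate passes to Samuel's descendants per stirpes.
The estate is divided into 4 equal shares of 1/4 among Fiona, Prudence, Martin, Kenneth.
Fiona predeceased; the 1/4 allotted to Fiona's branch passes to Fiona's issue by representation.
The 1/4 is divided into 3 equal shares of 1/12 among Nora, Winifred, Isaac.
Nora is living and takes 1/12.
Winifred is living and takes 1/12.
Isaac is living and takes 1/12.
Prudence is living and takes 1/4.
Martin predeceased; the 1/4 allotted to Martin's branch passes to Martin's issue by representation.
Quentin is the sole taker at this level and receives the full 1/4.
Kenneth is living and takes 1/4.

Isaac 1/12; Kenneth 1/4; Nora 1/12; Prudence 1/4; Quentin 1/4; Winifred 1/12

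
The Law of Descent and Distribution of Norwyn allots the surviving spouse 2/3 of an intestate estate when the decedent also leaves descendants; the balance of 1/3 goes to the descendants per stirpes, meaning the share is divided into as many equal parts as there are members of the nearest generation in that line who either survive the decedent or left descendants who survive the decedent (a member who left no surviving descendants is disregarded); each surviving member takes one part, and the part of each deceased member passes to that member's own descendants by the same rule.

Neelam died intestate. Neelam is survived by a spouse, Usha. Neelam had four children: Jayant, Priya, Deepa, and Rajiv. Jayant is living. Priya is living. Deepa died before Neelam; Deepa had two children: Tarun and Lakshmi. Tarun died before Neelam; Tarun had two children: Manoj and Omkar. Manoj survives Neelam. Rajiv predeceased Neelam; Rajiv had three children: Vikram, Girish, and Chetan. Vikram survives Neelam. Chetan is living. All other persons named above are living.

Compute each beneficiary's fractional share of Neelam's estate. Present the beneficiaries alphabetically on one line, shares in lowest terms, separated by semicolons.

Usha, as surviving spouse, takes 2/3.
The remaining 1/3 passes to Neelam's descendants per stirpes.
The 1/3 is divided into 4 equal shares of 1/12 among Jayant, Priya, Deepa, Rajiv.
Jayant is living and takes 1/12.
Priya is living and takes 1/12.
Deepa predeceased; the 1/12 allotted to Deepa's branch passes to Deepa's issue by representation.
The 1/12 is divided into 2 equal shares of 1/24 among Tarun, Lakshmi.
Tarun predeceased; the 1/24 allotted to Tarun's branch passes to Tarun's issue by representation.
The 1/24 is divided into 2 equal shares of 1/48 among Manoj, Omkar.
Manoj is living and takes 1/48.
Omkar is living and takes 1/48.
Lakshmi is living and takes 1/24.
Rajiv predeceased; the 1/12 allotted to Rajiv's branch passes to Rajiv's issue by representation.
The 1/12 is divided into 3 equal shares of 1/36 among Vikram, Girish, Chetan.
Vikram is living and takes 1/36.
Girish is living and takes 1/36.
Chetan is living and takes 1/36.

Chetan 1/36; Girish 1/36; Jayant 1/12; Lakshmi 1/24; Manoj 1/48; Omkar 1/48; Priya 1/12; Usha 2/3; Vikram 1/36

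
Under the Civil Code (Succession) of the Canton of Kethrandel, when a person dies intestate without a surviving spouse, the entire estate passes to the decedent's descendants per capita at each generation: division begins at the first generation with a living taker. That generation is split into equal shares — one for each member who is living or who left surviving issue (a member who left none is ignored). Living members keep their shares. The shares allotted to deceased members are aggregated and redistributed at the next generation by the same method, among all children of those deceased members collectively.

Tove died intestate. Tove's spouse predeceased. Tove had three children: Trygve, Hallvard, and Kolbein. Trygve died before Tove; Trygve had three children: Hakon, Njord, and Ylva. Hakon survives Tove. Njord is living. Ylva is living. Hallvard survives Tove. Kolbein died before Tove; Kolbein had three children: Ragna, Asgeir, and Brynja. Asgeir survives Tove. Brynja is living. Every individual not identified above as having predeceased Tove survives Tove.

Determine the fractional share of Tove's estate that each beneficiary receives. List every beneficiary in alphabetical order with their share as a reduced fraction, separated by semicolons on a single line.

Asgeir 1/9; Brynja 1/9; Hakon 1/9; Hallvard 1/3; Njord 1/9; Ragna 1/9; Ylva 1/9

There is no surviving spouse, so the entire estate passes to Tove's descendants per capita at each generation.
At generation 1 (Trygve, Hallvard, Kolbein) there are 3 shares of (1)/3 = 1/3 each.
Living: Hallvard — each takes 1/3.
Deceased: Trygve and Kolbein. Their combined 2/3 is pooled and carried to generation 2.
At generation 2 (Hakon, Njord, Ylva, Ragna, Asgeir, Brynja) there are 6 shares of (2/3)/6 = 1/9 each.
Living: Hakon, Njord, Ylva, Ragna, Asgeir, and Brynja — each takes 1/9.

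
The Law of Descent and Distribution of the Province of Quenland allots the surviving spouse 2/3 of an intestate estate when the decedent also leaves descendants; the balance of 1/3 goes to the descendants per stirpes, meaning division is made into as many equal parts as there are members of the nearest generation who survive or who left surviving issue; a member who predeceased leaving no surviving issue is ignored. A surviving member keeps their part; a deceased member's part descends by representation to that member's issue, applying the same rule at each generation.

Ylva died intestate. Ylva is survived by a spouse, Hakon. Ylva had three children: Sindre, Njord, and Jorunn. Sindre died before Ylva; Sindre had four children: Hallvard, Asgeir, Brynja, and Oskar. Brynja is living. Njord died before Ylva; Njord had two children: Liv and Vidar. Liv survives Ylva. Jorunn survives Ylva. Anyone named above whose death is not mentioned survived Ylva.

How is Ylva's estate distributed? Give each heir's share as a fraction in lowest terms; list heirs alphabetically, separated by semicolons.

Asgeir 1/36; Brynja 1/36; Hakon 2/3; Hallvard 1/36; Jorunn 1/9; Liv 1/18; Oskar 1/36; Vidar 1/18

Hakon, as surviving spouse, takes 2/3.
The remaining 1/3 passes to Ylva's descendants per stirpes.
The 1/3 is divided into 3 equal shares of 1/9 among Sindre, Njord, Jorunn.
Sindre predeceased; the 1/9 allotted to Sindre's branch passes to Sindre's issue by representation.
The 1/9 is divided into 4 equal shares of 1/36 among Hallvard, Asgeir, Brynja, Oskar.
Hallvard is living and takes 1/36.
Asgeir is living and takes 1/36.
Brynja is living and takes 1/36.
Oskar is living and takes 1/36.
Njord predeceased; the 1/9 allotted to Njord's branch passes to Njord's issue by representation.
The 1/9 is divided into 2 equal shares of 1/18 among Liv, Vidar.
Liv is living and takes 1/18.
Vidar is living and takes 1/18.
Jorunn is living and takes 1/9.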